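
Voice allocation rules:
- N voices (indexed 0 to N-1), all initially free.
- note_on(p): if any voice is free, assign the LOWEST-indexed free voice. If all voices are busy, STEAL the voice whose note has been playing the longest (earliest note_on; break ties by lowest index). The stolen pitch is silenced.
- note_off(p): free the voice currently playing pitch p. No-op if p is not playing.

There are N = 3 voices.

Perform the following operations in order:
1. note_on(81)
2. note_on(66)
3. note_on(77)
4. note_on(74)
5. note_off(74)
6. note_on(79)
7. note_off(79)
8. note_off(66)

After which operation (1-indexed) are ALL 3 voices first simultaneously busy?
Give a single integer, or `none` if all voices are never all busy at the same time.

Op 1: note_on(81): voice 0 is free -> assigned | voices=[81 - -]
Op 2: note_on(66): voice 1 is free -> assigned | voices=[81 66 -]
Op 3: note_on(77): voice 2 is free -> assigned | voices=[81 66 77]
Op 4: note_on(74): all voices busy, STEAL voice 0 (pitch 81, oldest) -> assign | voices=[74 66 77]
Op 5: note_off(74): free voice 0 | voices=[- 66 77]
Op 6: note_on(79): voice 0 is free -> assigned | voices=[79 66 77]
Op 7: note_off(79): free voice 0 | voices=[- 66 77]
Op 8: note_off(66): free voice 1 | voices=[- - 77]

Answer: 3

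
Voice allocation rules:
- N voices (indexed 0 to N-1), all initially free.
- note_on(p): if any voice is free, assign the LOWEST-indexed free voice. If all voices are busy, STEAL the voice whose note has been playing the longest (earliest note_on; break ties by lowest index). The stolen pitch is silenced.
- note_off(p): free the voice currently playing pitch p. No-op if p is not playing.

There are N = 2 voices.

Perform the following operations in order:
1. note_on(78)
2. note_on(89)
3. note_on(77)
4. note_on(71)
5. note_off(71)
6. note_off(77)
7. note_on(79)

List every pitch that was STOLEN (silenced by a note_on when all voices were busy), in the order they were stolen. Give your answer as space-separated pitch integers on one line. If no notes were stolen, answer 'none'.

Answer: 78 89

Derivation:
Op 1: note_on(78): voice 0 is free -> assigned | voices=[78 -]
Op 2: note_on(89): voice 1 is free -> assigned | voices=[78 89]
Op 3: note_on(77): all voices busy, STEAL voice 0 (pitch 78, oldest) -> assign | voices=[77 89]
Op 4: note_on(71): all voices busy, STEAL voice 1 (pitch 89, oldest) -> assign | voices=[77 71]
Op 5: note_off(71): free voice 1 | voices=[77 -]
Op 6: note_off(77): free voice 0 | voices=[- -]
Op 7: note_on(79): voice 0 is free -> assigned | voices=[79 -]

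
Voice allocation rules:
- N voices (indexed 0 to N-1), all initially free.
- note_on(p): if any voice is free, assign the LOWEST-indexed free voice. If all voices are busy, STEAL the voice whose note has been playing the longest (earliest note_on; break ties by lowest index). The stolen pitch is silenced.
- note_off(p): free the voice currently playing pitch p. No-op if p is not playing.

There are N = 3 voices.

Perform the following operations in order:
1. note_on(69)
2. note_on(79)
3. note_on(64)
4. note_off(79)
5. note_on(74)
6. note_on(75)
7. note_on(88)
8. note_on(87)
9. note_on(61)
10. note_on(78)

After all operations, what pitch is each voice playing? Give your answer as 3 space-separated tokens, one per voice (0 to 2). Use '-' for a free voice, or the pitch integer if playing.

Answer: 61 87 78

Derivation:
Op 1: note_on(69): voice 0 is free -> assigned | voices=[69 - -]
Op 2: note_on(79): voice 1 is free -> assigned | voices=[69 79 -]
Op 3: note_on(64): voice 2 is free -> assigned | voices=[69 79 64]
Op 4: note_off(79): free voice 1 | voices=[69 - 64]
Op 5: note_on(74): voice 1 is free -> assigned | voices=[69 74 64]
Op 6: note_on(75): all voices busy, STEAL voice 0 (pitch 69, oldest) -> assign | voices=[75 74 64]
Op 7: note_on(88): all voices busy, STEAL voice 2 (pitch 64, oldest) -> assign | voices=[75 74 88]
Op 8: note_on(87): all voices busy, STEAL voice 1 (pitch 74, oldest) -> assign | voices=[75 87 88]
Op 9: note_on(61): all voices busy, STEAL voice 0 (pitch 75, oldest) -> assign | voices=[61 87 88]
Op 10: note_on(78): all voices busy, STEAL voice 2 (pitch 88, oldest) -> assign | voices=[61 87 78]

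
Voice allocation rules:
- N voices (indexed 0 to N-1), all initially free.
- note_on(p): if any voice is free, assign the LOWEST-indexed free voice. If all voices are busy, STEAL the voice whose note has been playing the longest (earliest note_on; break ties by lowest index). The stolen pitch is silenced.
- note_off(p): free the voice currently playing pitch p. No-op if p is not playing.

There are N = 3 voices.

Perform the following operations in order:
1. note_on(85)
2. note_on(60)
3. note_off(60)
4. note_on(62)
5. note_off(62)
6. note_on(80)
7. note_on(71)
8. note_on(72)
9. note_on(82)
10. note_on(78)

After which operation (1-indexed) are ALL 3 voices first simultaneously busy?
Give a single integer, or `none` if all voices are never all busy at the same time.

Answer: 7

Derivation:
Op 1: note_on(85): voice 0 is free -> assigned | voices=[85 - -]
Op 2: note_on(60): voice 1 is free -> assigned | voices=[85 60 -]
Op 3: note_off(60): free voice 1 | voices=[85 - -]
Op 4: note_on(62): voice 1 is free -> assigned | voices=[85 62 -]
Op 5: note_off(62): free voice 1 | voices=[85 - -]
Op 6: note_on(80): voice 1 is free -> assigned | voices=[85 80 -]
Op 7: note_on(71): voice 2 is free -> assigned | voices=[85 80 71]
Op 8: note_on(72): all voices busy, STEAL voice 0 (pitch 85, oldest) -> assign | voices=[72 80 71]
Op 9: note_on(82): all voices busy, STEAL voice 1 (pitch 80, oldest) -> assign | voices=[72 82 71]
Op 10: note_on(78): all voices busy, STEAL voice 2 (pitch 71, oldest) -> assign | voices=[72 82 78]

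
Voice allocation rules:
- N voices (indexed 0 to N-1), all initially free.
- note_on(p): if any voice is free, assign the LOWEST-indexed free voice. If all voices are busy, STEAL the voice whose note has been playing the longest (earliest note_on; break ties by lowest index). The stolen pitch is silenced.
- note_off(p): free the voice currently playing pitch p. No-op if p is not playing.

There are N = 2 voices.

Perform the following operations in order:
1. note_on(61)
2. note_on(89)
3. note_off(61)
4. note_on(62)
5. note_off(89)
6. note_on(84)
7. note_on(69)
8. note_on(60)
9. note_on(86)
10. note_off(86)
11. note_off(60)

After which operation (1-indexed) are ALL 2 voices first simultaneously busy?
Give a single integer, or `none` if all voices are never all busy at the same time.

Answer: 2

Derivation:
Op 1: note_on(61): voice 0 is free -> assigned | voices=[61 -]
Op 2: note_on(89): voice 1 is free -> assigned | voices=[61 89]
Op 3: note_off(61): free voice 0 | voices=[- 89]
Op 4: note_on(62): voice 0 is free -> assigned | voices=[62 89]
Op 5: note_off(89): free voice 1 | voices=[62 -]
Op 6: note_on(84): voice 1 is free -> assigned | voices=[62 84]
Op 7: note_on(69): all voices busy, STEAL voice 0 (pitch 62, oldest) -> assign | voices=[69 84]
Op 8: note_on(60): all voices busy, STEAL voice 1 (pitch 84, oldest) -> assign | voices=[69 60]
Op 9: note_on(86): all voices busy, STEAL voice 0 (pitch 69, oldest) -> assign | voices=[86 60]
Op 10: note_off(86): free voice 0 | voices=[- 60]
Op 11: note_off(60): free voice 1 | voices=[- -]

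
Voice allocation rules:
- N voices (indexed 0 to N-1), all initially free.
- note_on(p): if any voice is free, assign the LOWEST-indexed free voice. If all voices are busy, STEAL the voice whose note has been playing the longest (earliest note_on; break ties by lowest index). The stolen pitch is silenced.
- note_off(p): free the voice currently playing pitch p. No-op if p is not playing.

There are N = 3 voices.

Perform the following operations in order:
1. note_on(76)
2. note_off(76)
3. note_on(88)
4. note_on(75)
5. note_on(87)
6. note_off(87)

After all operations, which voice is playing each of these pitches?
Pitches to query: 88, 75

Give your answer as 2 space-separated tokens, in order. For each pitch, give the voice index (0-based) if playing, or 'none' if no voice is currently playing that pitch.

Op 1: note_on(76): voice 0 is free -> assigned | voices=[76 - -]
Op 2: note_off(76): free voice 0 | voices=[- - -]
Op 3: note_on(88): voice 0 is free -> assigned | voices=[88 - -]
Op 4: note_on(75): voice 1 is free -> assigned | voices=[88 75 -]
Op 5: note_on(87): voice 2 is free -> assigned | voices=[88 75 87]
Op 6: note_off(87): free voice 2 | voices=[88 75 -]

Answer: 0 1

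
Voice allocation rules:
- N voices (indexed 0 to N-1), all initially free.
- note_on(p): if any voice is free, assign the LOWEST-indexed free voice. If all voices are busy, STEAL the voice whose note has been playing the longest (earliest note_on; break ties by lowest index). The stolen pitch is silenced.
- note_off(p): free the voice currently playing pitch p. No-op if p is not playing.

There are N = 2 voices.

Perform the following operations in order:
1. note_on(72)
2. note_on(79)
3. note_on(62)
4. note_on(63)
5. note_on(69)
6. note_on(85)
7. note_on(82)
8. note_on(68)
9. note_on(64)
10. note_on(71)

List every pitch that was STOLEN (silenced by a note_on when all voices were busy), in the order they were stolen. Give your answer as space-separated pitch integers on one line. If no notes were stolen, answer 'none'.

Answer: 72 79 62 63 69 85 82 68

Derivation:
Op 1: note_on(72): voice 0 is free -> assigned | voices=[72 -]
Op 2: note_on(79): voice 1 is free -> assigned | voices=[72 79]
Op 3: note_on(62): all voices busy, STEAL voice 0 (pitch 72, oldest) -> assign | voices=[62 79]
Op 4: note_on(63): all voices busy, STEAL voice 1 (pitch 79, oldest) -> assign | voices=[62 63]
Op 5: note_on(69): all voices busy, STEAL voice 0 (pitch 62, oldest) -> assign | voices=[69 63]
Op 6: note_on(85): all voices busy, STEAL voice 1 (pitch 63, oldest) -> assign | voices=[69 85]
Op 7: note_on(82): all voices busy, STEAL voice 0 (pitch 69, oldest) -> assign | voices=[82 85]
Op 8: note_on(68): all voices busy, STEAL voice 1 (pitch 85, oldest) -> assign | voices=[82 68]
Op 9: note_on(64): all voices busy, STEAL voice 0 (pitch 82, oldest) -> assign | voices=[64 68]
Op 10: note_on(71): all voices busy, STEAL voice 1 (pitch 68, oldest) -> assign | voices=[64 71]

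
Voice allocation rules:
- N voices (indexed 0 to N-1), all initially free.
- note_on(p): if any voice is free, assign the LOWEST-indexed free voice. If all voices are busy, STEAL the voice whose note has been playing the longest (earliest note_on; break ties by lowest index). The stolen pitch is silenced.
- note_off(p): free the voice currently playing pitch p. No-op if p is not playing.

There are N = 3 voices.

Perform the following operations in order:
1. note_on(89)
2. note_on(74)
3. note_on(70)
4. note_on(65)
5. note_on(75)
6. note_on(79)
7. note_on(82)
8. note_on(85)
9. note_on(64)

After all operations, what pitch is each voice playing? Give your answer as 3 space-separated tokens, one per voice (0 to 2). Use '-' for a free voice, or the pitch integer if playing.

Answer: 82 85 64

Derivation:
Op 1: note_on(89): voice 0 is free -> assigned | voices=[89 - -]
Op 2: note_on(74): voice 1 is free -> assigned | voices=[89 74 -]
Op 3: note_on(70): voice 2 is free -> assigned | voices=[89 74 70]
Op 4: note_on(65): all voices busy, STEAL voice 0 (pitch 89, oldest) -> assign | voices=[65 74 70]
Op 5: note_on(75): all voices busy, STEAL voice 1 (pitch 74, oldest) -> assign | voices=[65 75 70]
Op 6: note_on(79): all voices busy, STEAL voice 2 (pitch 70, oldest) -> assign | voices=[65 75 79]
Op 7: note_on(82): all voices busy, STEAL voice 0 (pitch 65, oldest) -> assign | voices=[82 75 79]
Op 8: note_on(85): all voices busy, STEAL voice 1 (pitch 75, oldest) -> assign | voices=[82 85 79]
Op 9: note_on(64): all voices busy, STEAL voice 2 (pitch 79, oldest) -> assign | voices=[82 85 64]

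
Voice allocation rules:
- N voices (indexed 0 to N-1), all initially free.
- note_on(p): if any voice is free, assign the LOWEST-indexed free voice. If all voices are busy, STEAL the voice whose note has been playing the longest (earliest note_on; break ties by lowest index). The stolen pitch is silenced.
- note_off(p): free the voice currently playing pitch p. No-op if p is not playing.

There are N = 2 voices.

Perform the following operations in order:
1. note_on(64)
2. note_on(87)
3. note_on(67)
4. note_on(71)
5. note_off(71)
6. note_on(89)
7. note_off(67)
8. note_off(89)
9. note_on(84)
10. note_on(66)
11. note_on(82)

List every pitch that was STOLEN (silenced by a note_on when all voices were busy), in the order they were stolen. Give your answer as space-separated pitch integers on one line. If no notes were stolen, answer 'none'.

Op 1: note_on(64): voice 0 is free -> assigned | voices=[64 -]
Op 2: note_on(87): voice 1 is free -> assigned | voices=[64 87]
Op 3: note_on(67): all voices busy, STEAL voice 0 (pitch 64, oldest) -> assign | voices=[67 87]
Op 4: note_on(71): all voices busy, STEAL voice 1 (pitch 87, oldest) -> assign | voices=[67 71]
Op 5: note_off(71): free voice 1 | voices=[67 -]
Op 6: note_on(89): voice 1 is free -> assigned | voices=[67 89]
Op 7: note_off(67): free voice 0 | voices=[- 89]
Op 8: note_off(89): free voice 1 | voices=[- -]
Op 9: note_on(84): voice 0 is free -> assigned | voices=[84 -]
Op 10: note_on(66): voice 1 is free -> assigned | voices=[84 66]
Op 11: note_on(82): all voices busy, STEAL voice 0 (pitch 84, oldest) -> assign | voices=[82 66]

Answer: 64 87 84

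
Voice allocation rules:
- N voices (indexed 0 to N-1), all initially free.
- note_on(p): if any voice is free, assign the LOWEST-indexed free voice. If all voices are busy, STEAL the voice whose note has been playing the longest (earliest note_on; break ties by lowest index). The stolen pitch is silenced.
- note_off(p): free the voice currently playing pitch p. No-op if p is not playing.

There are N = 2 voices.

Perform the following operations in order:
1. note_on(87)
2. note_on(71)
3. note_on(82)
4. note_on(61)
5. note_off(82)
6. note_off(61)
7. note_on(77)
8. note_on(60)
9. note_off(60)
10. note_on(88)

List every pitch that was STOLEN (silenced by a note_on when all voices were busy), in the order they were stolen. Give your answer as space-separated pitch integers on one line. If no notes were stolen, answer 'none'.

Op 1: note_on(87): voice 0 is free -> assigned | voices=[87 -]
Op 2: note_on(71): voice 1 is free -> assigned | voices=[87 71]
Op 3: note_on(82): all voices busy, STEAL voice 0 (pitch 87, oldest) -> assign | voices=[82 71]
Op 4: note_on(61): all voices busy, STEAL voice 1 (pitch 71, oldest) -> assign | voices=[82 61]
Op 5: note_off(82): free voice 0 | voices=[- 61]
Op 6: note_off(61): free voice 1 | voices=[- -]
Op 7: note_on(77): voice 0 is free -> assigned | voices=[77 -]
Op 8: note_on(60): voice 1 is free -> assigned | voices=[77 60]
Op 9: note_off(60): free voice 1 | voices=[77 -]
Op 10: note_on(88): voice 1 is free -> assigned | voices=[77 88]

Answer: 87 71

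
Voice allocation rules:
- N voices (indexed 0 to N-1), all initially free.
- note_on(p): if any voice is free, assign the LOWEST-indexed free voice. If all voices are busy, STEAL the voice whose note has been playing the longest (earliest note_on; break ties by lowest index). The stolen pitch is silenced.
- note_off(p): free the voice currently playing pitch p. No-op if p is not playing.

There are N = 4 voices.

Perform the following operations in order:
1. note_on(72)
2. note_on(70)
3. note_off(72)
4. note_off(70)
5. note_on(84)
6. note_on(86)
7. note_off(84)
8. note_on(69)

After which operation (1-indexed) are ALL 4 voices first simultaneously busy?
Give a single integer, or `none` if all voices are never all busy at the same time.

Answer: none

Derivation:
Op 1: note_on(72): voice 0 is free -> assigned | voices=[72 - - -]
Op 2: note_on(70): voice 1 is free -> assigned | voices=[72 70 - -]
Op 3: note_off(72): free voice 0 | voices=[- 70 - -]
Op 4: note_off(70): free voice 1 | voices=[- - - -]
Op 5: note_on(84): voice 0 is free -> assigned | voices=[84 - - -]
Op 6: note_on(86): voice 1 is free -> assigned | voices=[84 86 - -]
Op 7: note_off(84): free voice 0 | voices=[- 86 - -]
Op 8: note_on(69): voice 0 is free -> assigned | voices=[69 86 - -]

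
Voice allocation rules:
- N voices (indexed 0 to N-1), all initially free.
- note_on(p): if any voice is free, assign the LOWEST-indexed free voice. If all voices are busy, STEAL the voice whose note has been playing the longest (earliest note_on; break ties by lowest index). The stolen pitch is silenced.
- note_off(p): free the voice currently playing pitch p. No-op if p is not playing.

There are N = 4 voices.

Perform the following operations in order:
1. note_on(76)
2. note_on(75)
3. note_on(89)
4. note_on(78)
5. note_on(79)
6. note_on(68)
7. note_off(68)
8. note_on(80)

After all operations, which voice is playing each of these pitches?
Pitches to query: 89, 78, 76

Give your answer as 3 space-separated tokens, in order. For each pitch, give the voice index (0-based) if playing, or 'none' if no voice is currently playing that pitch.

Answer: 2 3 none

Derivation:
Op 1: note_on(76): voice 0 is free -> assigned | voices=[76 - - -]
Op 2: note_on(75): voice 1 is free -> assigned | voices=[76 75 - -]
Op 3: note_on(89): voice 2 is free -> assigned | voices=[76 75 89 -]
Op 4: note_on(78): voice 3 is free -> assigned | voices=[76 75 89 78]
Op 5: note_on(79): all voices busy, STEAL voice 0 (pitch 76, oldest) -> assign | voices=[79 75 89 78]
Op 6: note_on(68): all voices busy, STEAL voice 1 (pitch 75, oldest) -> assign | voices=[79 68 89 78]
Op 7: note_off(68): free voice 1 | voices=[79 - 89 78]
Op 8: note_on(80): voice 1 is free -> assigned | voices=[79 80 89 78]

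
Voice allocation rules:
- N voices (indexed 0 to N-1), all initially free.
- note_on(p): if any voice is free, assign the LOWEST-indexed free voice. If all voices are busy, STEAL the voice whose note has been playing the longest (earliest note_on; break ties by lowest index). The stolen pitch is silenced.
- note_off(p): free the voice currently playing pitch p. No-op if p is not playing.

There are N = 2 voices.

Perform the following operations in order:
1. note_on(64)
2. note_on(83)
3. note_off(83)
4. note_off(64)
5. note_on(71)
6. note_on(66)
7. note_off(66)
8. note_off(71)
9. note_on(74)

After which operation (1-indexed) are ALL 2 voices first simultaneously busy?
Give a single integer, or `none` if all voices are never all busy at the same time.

Op 1: note_on(64): voice 0 is free -> assigned | voices=[64 -]
Op 2: note_on(83): voice 1 is free -> assigned | voices=[64 83]
Op 3: note_off(83): free voice 1 | voices=[64 -]
Op 4: note_off(64): free voice 0 | voices=[- -]
Op 5: note_on(71): voice 0 is free -> assigned | voices=[71 -]
Op 6: note_on(66): voice 1 is free -> assigned | voices=[71 66]
Op 7: note_off(66): free voice 1 | voices=[71 -]
Op 8: note_off(71): free voice 0 | voices=[- -]
Op 9: note_on(74): voice 0 is free -> assigned | voices=[74 -]

Answer: 2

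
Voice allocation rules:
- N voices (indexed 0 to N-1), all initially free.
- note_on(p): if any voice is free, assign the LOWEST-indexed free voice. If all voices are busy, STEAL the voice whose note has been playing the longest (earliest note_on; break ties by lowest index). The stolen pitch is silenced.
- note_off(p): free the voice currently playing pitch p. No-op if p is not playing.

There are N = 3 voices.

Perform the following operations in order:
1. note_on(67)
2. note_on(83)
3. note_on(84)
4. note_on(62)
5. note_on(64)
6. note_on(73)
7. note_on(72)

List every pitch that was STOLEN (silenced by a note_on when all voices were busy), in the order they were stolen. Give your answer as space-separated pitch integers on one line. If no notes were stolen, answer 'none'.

Op 1: note_on(67): voice 0 is free -> assigned | voices=[67 - -]
Op 2: note_on(83): voice 1 is free -> assigned | voices=[67 83 -]
Op 3: note_on(84): voice 2 is free -> assigned | voices=[67 83 84]
Op 4: note_on(62): all voices busy, STEAL voice 0 (pitch 67, oldest) -> assign | voices=[62 83 84]
Op 5: note_on(64): all voices busy, STEAL voice 1 (pitch 83, oldest) -> assign | voices=[62 64 84]
Op 6: note_on(73): all voices busy, STEAL voice 2 (pitch 84, oldest) -> assign | voices=[62 64 73]
Op 7: note_on(72): all voices busy, STEAL voice 0 (pitch 62, oldest) -> assign | voices=[72 64 73]

Answer: 67 83 84 62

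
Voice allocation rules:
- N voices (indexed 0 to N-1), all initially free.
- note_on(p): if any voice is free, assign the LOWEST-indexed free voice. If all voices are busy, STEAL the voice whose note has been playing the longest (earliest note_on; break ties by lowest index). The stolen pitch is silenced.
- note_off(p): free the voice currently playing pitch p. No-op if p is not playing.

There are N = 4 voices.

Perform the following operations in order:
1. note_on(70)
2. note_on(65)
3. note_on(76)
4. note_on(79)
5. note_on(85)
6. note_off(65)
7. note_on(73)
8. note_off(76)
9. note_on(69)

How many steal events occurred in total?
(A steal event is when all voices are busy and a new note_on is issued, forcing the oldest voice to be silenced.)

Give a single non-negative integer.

Op 1: note_on(70): voice 0 is free -> assigned | voices=[70 - - -]
Op 2: note_on(65): voice 1 is free -> assigned | voices=[70 65 - -]
Op 3: note_on(76): voice 2 is free -> assigned | voices=[70 65 76 -]
Op 4: note_on(79): voice 3 is free -> assigned | voices=[70 65 76 79]
Op 5: note_on(85): all voices busy, STEAL voice 0 (pitch 70, oldest) -> assign | voices=[85 65 76 79]
Op 6: note_off(65): free voice 1 | voices=[85 - 76 79]
Op 7: note_on(73): voice 1 is free -> assigned | voices=[85 73 76 79]
Op 8: note_off(76): free voice 2 | voices=[85 73 - 79]
Op 9: note_on(69): voice 2 is free -> assigned | voices=[85 73 69 79]

Answer: 1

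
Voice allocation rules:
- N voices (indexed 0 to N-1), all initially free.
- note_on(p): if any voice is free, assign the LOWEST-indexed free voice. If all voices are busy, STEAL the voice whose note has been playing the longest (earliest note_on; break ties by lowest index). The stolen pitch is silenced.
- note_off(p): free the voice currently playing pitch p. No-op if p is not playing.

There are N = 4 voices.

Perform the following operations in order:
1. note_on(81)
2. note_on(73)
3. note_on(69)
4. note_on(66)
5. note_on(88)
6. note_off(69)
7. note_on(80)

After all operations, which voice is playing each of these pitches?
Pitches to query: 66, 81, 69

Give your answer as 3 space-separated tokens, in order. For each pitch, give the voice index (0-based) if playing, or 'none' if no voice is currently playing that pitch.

Op 1: note_on(81): voice 0 is free -> assigned | voices=[81 - - -]
Op 2: note_on(73): voice 1 is free -> assigned | voices=[81 73 - -]
Op 3: note_on(69): voice 2 is free -> assigned | voices=[81 73 69 -]
Op 4: note_on(66): voice 3 is free -> assigned | voices=[81 73 69 66]
Op 5: note_on(88): all voices busy, STEAL voice 0 (pitch 81, oldest) -> assign | voices=[88 73 69 66]
Op 6: note_off(69): free voice 2 | voices=[88 73 - 66]
Op 7: note_on(80): voice 2 is free -> assigned | voices=[88 73 80 66]

Answer: 3 none none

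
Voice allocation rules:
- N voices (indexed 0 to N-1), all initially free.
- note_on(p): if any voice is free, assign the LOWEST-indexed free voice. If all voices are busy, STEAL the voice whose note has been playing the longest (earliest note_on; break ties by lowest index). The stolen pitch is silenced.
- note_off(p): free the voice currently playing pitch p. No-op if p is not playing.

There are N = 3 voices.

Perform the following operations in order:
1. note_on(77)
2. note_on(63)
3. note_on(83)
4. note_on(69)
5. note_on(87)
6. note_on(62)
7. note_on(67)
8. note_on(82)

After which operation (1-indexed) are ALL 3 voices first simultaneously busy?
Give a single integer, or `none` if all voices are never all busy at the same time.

Answer: 3

Derivation:
Op 1: note_on(77): voice 0 is free -> assigned | voices=[77 - -]
Op 2: note_on(63): voice 1 is free -> assigned | voices=[77 63 -]
Op 3: note_on(83): voice 2 is free -> assigned | voices=[77 63 83]
Op 4: note_on(69): all voices busy, STEAL voice 0 (pitch 77, oldest) -> assign | voices=[69 63 83]
Op 5: note_on(87): all voices busy, STEAL voice 1 (pitch 63, oldest) -> assign | voices=[69 87 83]
Op 6: note_on(62): all voices busy, STEAL voice 2 (pitch 83, oldest) -> assign | voices=[69 87 62]
Op 7: note_on(67): all voices busy, STEAL voice 0 (pitch 69, oldest) -> assign | voices=[67 87 62]
Op 8: note_on(82): all voices busy, STEAL voice 1 (pitch 87, oldest) -> assign | voices=[67 82 62]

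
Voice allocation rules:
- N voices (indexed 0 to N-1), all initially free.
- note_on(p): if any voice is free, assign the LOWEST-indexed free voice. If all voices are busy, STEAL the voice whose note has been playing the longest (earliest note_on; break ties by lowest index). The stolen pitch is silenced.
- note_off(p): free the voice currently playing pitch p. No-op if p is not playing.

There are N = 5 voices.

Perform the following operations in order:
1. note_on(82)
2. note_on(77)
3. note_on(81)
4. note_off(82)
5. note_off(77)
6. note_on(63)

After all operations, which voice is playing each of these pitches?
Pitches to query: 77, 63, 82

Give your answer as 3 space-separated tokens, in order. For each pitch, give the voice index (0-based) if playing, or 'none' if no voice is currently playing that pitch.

Op 1: note_on(82): voice 0 is free -> assigned | voices=[82 - - - -]
Op 2: note_on(77): voice 1 is free -> assigned | voices=[82 77 - - -]
Op 3: note_on(81): voice 2 is free -> assigned | voices=[82 77 81 - -]
Op 4: note_off(82): free voice 0 | voices=[- 77 81 - -]
Op 5: note_off(77): free voice 1 | voices=[- - 81 - -]
Op 6: note_on(63): voice 0 is free -> assigned | voices=[63 - 81 - -]

Answer: none 0 none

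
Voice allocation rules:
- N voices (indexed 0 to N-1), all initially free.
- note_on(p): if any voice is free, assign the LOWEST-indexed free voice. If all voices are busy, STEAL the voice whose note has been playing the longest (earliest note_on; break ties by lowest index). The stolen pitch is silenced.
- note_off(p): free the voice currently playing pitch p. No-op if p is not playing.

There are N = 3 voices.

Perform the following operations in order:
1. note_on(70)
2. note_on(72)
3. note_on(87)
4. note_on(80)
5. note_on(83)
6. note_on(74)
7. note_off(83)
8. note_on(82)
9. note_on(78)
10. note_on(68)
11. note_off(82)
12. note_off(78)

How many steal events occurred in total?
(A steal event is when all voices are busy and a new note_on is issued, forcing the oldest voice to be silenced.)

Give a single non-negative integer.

Op 1: note_on(70): voice 0 is free -> assigned | voices=[70 - -]
Op 2: note_on(72): voice 1 is free -> assigned | voices=[70 72 -]
Op 3: note_on(87): voice 2 is free -> assigned | voices=[70 72 87]
Op 4: note_on(80): all voices busy, STEAL voice 0 (pitch 70, oldest) -> assign | voices=[80 72 87]
Op 5: note_on(83): all voices busy, STEAL voice 1 (pitch 72, oldest) -> assign | voices=[80 83 87]
Op 6: note_on(74): all voices busy, STEAL voice 2 (pitch 87, oldest) -> assign | voices=[80 83 74]
Op 7: note_off(83): free voice 1 | voices=[80 - 74]
Op 8: note_on(82): voice 1 is free -> assigned | voices=[80 82 74]
Op 9: note_on(78): all voices busy, STEAL voice 0 (pitch 80, oldest) -> assign | voices=[78 82 74]
Op 10: note_on(68): all voices busy, STEAL voice 2 (pitch 74, oldest) -> assign | voices=[78 82 68]
Op 11: note_off(82): free voice 1 | voices=[78 - 68]
Op 12: note_off(78): free voice 0 | voices=[- - 68]

Answer: 5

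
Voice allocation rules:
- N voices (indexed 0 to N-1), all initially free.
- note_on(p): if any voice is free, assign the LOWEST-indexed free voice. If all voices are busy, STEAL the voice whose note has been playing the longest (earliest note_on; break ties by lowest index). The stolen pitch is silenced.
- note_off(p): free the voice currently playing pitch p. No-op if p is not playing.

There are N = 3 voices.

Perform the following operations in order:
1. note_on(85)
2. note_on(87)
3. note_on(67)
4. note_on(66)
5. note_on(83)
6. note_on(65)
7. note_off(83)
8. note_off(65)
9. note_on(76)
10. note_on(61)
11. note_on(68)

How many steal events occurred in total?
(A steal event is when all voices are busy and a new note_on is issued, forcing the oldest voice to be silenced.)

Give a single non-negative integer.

Op 1: note_on(85): voice 0 is free -> assigned | voices=[85 - -]
Op 2: note_on(87): voice 1 is free -> assigned | voices=[85 87 -]
Op 3: note_on(67): voice 2 is free -> assigned | voices=[85 87 67]
Op 4: note_on(66): all voices busy, STEAL voice 0 (pitch 85, oldest) -> assign | voices=[66 87 67]
Op 5: note_on(83): all voices busy, STEAL voice 1 (pitch 87, oldest) -> assign | voices=[66 83 67]
Op 6: note_on(65): all voices busy, STEAL voice 2 (pitch 67, oldest) -> assign | voices=[66 83 65]
Op 7: note_off(83): free voice 1 | voices=[66 - 65]
Op 8: note_off(65): free voice 2 | voices=[66 - -]
Op 9: note_on(76): voice 1 is free -> assigned | voices=[66 76 -]
Op 10: note_on(61): voice 2 is free -> assigned | voices=[66 76 61]
Op 11: note_on(68): all voices busy, STEAL voice 0 (pitch 66, oldest) -> assign | voices=[68 76 61]

Answer: 4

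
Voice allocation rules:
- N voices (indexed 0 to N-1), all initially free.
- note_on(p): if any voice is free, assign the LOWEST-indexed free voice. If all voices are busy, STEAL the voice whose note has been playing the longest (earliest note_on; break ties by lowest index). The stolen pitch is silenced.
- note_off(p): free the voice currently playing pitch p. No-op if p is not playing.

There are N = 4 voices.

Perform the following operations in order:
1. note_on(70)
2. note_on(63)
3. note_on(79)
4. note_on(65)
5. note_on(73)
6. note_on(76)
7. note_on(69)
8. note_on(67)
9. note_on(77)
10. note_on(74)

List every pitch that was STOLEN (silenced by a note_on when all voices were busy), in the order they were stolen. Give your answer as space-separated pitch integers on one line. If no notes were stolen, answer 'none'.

Answer: 70 63 79 65 73 76

Derivation:
Op 1: note_on(70): voice 0 is free -> assigned | voices=[70 - - -]
Op 2: note_on(63): voice 1 is free -> assigned | voices=[70 63 - -]
Op 3: note_on(79): voice 2 is free -> assigned | voices=[70 63 79 -]
Op 4: note_on(65): voice 3 is free -> assigned | voices=[70 63 79 65]
Op 5: note_on(73): all voices busy, STEAL voice 0 (pitch 70, oldest) -> assign | voices=[73 63 79 65]
Op 6: note_on(76): all voices busy, STEAL voice 1 (pitch 63, oldest) -> assign | voices=[73 76 79 65]
Op 7: note_on(69): all voices busy, STEAL voice 2 (pitch 79, oldest) -> assign | voices=[73 76 69 65]
Op 8: note_on(67): all voices busy, STEAL voice 3 (pitch 65, oldest) -> assign | voices=[73 76 69 67]
Op 9: note_on(77): all voices busy, STEAL voice 0 (pitch 73, oldest) -> assign | voices=[77 76 69 67]
Op 10: note_on(74): all voices busy, STEAL voice 1 (pitch 76, oldest) -> assign | voices=[77 74 69 67]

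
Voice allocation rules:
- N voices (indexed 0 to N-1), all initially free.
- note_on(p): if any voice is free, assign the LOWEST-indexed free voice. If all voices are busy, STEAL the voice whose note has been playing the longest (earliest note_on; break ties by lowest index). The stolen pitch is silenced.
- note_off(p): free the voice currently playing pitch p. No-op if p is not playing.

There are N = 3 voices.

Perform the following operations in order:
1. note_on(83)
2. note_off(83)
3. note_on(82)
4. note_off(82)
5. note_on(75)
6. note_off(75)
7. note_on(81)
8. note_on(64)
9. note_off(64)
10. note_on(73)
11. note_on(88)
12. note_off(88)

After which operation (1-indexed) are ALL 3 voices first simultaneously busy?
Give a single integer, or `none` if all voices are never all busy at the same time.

Answer: 11

Derivation:
Op 1: note_on(83): voice 0 is free -> assigned | voices=[83 - -]
Op 2: note_off(83): free voice 0 | voices=[- - -]
Op 3: note_on(82): voice 0 is free -> assigned | voices=[82 - -]
Op 4: note_off(82): free voice 0 | voices=[- - -]
Op 5: note_on(75): voice 0 is free -> assigned | voices=[75 - -]
Op 6: note_off(75): free voice 0 | voices=[- - -]
Op 7: note_on(81): voice 0 is free -> assigned | voices=[81 - -]
Op 8: note_on(64): voice 1 is free -> assigned | voices=[81 64 -]
Op 9: note_off(64): free voice 1 | voices=[81 - -]
Op 10: note_on(73): voice 1 is free -> assigned | voices=[81 73 -]
Op 11: note_on(88): voice 2 is free -> assigned | voices=[81 73 88]
Op 12: note_off(88): free voice 2 | voices=[81 73 -]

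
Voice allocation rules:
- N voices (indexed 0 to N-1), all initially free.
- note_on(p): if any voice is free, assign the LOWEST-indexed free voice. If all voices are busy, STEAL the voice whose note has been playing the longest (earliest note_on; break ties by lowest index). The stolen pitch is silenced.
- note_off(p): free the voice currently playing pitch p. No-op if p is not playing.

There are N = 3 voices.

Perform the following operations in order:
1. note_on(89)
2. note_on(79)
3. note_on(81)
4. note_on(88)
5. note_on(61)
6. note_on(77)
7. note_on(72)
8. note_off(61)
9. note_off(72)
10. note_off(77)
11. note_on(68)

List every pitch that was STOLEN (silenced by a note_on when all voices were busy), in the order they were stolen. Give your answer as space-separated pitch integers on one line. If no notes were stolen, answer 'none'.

Answer: 89 79 81 88

Derivation:
Op 1: note_on(89): voice 0 is free -> assigned | voices=[89 - -]
Op 2: note_on(79): voice 1 is free -> assigned | voices=[89 79 -]
Op 3: note_on(81): voice 2 is free -> assigned | voices=[89 79 81]
Op 4: note_on(88): all voices busy, STEAL voice 0 (pitch 89, oldest) -> assign | voices=[88 79 81]
Op 5: note_on(61): all voices busy, STEAL voice 1 (pitch 79, oldest) -> assign | voices=[88 61 81]
Op 6: note_on(77): all voices busy, STEAL voice 2 (pitch 81, oldest) -> assign | voices=[88 61 77]
Op 7: note_on(72): all voices busy, STEAL voice 0 (pitch 88, oldest) -> assign | voices=[72 61 77]
Op 8: note_off(61): free voice 1 | voices=[72 - 77]
Op 9: note_off(72): free voice 0 | voices=[- - 77]
Op 10: note_off(77): free voice 2 | voices=[- - -]
Op 11: note_on(68): voice 0 is free -> assigned | voices=[68 - -]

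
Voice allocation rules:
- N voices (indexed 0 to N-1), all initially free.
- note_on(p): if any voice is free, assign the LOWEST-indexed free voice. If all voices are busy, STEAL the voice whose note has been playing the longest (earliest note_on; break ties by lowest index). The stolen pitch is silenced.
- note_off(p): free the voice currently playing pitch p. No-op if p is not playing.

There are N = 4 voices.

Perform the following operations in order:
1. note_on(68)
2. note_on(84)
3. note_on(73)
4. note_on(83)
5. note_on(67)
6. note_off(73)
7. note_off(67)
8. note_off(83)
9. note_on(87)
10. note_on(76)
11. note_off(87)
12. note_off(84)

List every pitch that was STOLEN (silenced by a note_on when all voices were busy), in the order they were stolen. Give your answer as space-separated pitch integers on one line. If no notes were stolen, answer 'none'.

Op 1: note_on(68): voice 0 is free -> assigned | voices=[68 - - -]
Op 2: note_on(84): voice 1 is free -> assigned | voices=[68 84 - -]
Op 3: note_on(73): voice 2 is free -> assigned | voices=[68 84 73 -]
Op 4: note_on(83): voice 3 is free -> assigned | voices=[68 84 73 83]
Op 5: note_on(67): all voices busy, STEAL voice 0 (pitch 68, oldest) -> assign | voices=[67 84 73 83]
Op 6: note_off(73): free voice 2 | voices=[67 84 - 83]
Op 7: note_off(67): free voice 0 | voices=[- 84 - 83]
Op 8: note_off(83): free voice 3 | voices=[- 84 - -]
Op 9: note_on(87): voice 0 is free -> assigned | voices=[87 84 - -]
Op 10: note_on(76): voice 2 is free -> assigned | voices=[87 84 76 -]
Op 11: note_off(87): free voice 0 | voices=[- 84 76 -]
Op 12: note_off(84): free voice 1 | voices=[- - 76 -]

Answer: 68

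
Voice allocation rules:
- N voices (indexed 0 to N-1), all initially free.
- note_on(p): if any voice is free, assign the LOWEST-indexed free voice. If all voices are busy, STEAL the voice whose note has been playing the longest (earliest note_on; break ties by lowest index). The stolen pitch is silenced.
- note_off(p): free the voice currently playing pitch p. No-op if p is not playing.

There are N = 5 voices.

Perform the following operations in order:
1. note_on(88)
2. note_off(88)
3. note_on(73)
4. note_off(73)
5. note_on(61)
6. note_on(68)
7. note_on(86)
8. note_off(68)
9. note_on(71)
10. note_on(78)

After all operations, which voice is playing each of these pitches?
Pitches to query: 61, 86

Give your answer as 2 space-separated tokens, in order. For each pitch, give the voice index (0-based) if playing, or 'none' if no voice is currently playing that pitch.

Op 1: note_on(88): voice 0 is free -> assigned | voices=[88 - - - -]
Op 2: note_off(88): free voice 0 | voices=[- - - - -]
Op 3: note_on(73): voice 0 is free -> assigned | voices=[73 - - - -]
Op 4: note_off(73): free voice 0 | voices=[- - - - -]
Op 5: note_on(61): voice 0 is free -> assigned | voices=[61 - - - -]
Op 6: note_on(68): voice 1 is free -> assigned | voices=[61 68 - - -]
Op 7: note_on(86): voice 2 is free -> assigned | voices=[61 68 86 - -]
Op 8: note_off(68): free voice 1 | voices=[61 - 86 - -]
Op 9: note_on(71): voice 1 is free -> assigned | voices=[61 71 86 - -]
Op 10: note_on(78): voice 3 is free -> assigned | voices=[61 71 86 78 -]

Answer: 0 2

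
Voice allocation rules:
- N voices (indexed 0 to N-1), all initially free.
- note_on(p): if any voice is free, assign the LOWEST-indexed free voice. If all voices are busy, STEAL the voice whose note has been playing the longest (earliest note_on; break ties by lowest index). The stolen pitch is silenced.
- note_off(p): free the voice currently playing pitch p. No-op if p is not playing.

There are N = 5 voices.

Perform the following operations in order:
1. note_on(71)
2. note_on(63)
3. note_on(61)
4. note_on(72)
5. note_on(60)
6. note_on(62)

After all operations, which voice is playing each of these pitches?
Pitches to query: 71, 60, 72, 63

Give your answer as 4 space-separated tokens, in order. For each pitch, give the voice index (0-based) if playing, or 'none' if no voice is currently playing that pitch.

Op 1: note_on(71): voice 0 is free -> assigned | voices=[71 - - - -]
Op 2: note_on(63): voice 1 is free -> assigned | voices=[71 63 - - -]
Op 3: note_on(61): voice 2 is free -> assigned | voices=[71 63 61 - -]
Op 4: note_on(72): voice 3 is free -> assigned | voices=[71 63 61 72 -]
Op 5: note_on(60): voice 4 is free -> assigned | voices=[71 63 61 72 60]
Op 6: note_on(62): all voices busy, STEAL voice 0 (pitch 71, oldest) -> assign | voices=[62 63 61 72 60]

Answer: none 4 3 1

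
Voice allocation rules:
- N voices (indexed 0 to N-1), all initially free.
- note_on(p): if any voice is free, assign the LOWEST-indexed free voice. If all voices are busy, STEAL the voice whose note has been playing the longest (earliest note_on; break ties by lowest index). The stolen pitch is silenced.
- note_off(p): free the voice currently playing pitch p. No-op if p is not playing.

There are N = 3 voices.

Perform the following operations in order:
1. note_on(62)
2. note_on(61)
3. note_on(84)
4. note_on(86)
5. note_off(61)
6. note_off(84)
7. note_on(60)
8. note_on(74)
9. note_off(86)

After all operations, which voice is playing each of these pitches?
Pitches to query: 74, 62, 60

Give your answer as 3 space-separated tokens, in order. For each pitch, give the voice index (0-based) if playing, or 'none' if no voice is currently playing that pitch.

Answer: 2 none 1

Derivation:
Op 1: note_on(62): voice 0 is free -> assigned | voices=[62 - -]
Op 2: note_on(61): voice 1 is free -> assigned | voices=[62 61 -]
Op 3: note_on(84): voice 2 is free -> assigned | voices=[62 61 84]
Op 4: note_on(86): all voices busy, STEAL voice 0 (pitch 62, oldest) -> assign | voices=[86 61 84]
Op 5: note_off(61): free voice 1 | voices=[86 - 84]
Op 6: note_off(84): free voice 2 | voices=[86 - -]
Op 7: note_on(60): voice 1 is free -> assigned | voices=[86 60 -]
Op 8: note_on(74): voice 2 is free -> assigned | voices=[86 60 74]
Op 9: note_off(86): free voice 0 | voices=[- 60 74]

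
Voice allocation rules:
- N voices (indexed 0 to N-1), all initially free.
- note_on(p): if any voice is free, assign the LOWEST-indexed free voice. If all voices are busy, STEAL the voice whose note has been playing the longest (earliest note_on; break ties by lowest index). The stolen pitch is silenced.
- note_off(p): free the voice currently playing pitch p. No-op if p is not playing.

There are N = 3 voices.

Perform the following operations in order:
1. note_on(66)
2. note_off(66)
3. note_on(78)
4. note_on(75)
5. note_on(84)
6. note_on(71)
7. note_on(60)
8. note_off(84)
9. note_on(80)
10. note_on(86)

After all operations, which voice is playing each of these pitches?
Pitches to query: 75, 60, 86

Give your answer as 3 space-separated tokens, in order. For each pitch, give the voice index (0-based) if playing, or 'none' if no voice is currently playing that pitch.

Answer: none 1 0

Derivation:
Op 1: note_on(66): voice 0 is free -> assigned | voices=[66 - -]
Op 2: note_off(66): free voice 0 | voices=[- - -]
Op 3: note_on(78): voice 0 is free -> assigned | voices=[78 - -]
Op 4: note_on(75): voice 1 is free -> assigned | voices=[78 75 -]
Op 5: note_on(84): voice 2 is free -> assigned | voices=[78 75 84]
Op 6: note_on(71): all voices busy, STEAL voice 0 (pitch 78, oldest) -> assign | voices=[71 75 84]
Op 7: note_on(60): all voices busy, STEAL voice 1 (pitch 75, oldest) -> assign | voices=[71 60 84]
Op 8: note_off(84): free voice 2 | voices=[71 60 -]
Op 9: note_on(80): voice 2 is free -> assigned | voices=[71 60 80]
Op 10: note_on(86): all voices busy, STEAL voice 0 (pitch 71, oldest) -> assign | voices=[86 60 80]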